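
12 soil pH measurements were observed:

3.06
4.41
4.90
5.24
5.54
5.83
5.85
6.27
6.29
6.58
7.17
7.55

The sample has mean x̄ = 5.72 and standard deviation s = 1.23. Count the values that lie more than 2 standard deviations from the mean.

Cutoffs: x̄ ± 2s = [3.26, 8.18].
Outside the cutoffs: 3.06.

1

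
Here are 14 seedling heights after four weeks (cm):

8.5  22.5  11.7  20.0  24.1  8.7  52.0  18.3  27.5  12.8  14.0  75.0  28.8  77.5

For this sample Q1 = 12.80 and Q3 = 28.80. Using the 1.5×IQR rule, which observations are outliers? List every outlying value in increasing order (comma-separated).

IQR = Q3 − Q1 = 28.80 − 12.80 = 16.00.
Lower fence = Q1 − 1.5·IQR = 12.80 − 24.00 = -11.20.
Upper fence = Q3 + 1.5·IQR = 28.80 + 24.00 = 52.80.
75.0 > 52.80 → outlier.
77.5 > 52.80 → outlier.
All remaining values lie within [-11.20, 52.80].

75.0, 77.5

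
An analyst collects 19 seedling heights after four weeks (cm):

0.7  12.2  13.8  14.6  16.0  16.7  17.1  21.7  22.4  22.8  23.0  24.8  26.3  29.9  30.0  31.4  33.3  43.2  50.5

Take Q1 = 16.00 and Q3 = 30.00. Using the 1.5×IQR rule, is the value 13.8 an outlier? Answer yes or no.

IQR = Q3 − Q1 = 30.00 − 16.00 = 14.00.
Lower fence = Q1 − 1.5·IQR = 16.00 − 21.00 = -5.00.
Upper fence = Q3 + 1.5·IQR = 30.00 + 21.00 = 51.00.
13.8 lies within [-5.00, 51.00].

no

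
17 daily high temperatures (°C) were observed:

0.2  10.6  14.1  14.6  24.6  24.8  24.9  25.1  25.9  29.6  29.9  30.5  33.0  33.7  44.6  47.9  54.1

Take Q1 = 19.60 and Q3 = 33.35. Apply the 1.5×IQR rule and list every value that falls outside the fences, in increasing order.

IQR = Q3 − Q1 = 33.35 − 19.60 = 13.75.
Lower fence = Q1 − 1.5·IQR = 19.60 − 20.625 = -1.025.
Upper fence = Q3 + 1.5·IQR = 33.35 + 20.625 = 53.975.
54.1 > 53.975 → outlier.
All remaining values lie within [-1.025, 53.975].

54.1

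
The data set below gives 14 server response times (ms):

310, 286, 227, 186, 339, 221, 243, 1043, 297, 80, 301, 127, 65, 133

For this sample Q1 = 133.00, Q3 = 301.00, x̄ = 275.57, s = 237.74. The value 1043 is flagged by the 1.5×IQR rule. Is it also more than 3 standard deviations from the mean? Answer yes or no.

z = (1043 − 275.57) / 237.74 = 3.23.
|z| = 3.23 > 3.

yes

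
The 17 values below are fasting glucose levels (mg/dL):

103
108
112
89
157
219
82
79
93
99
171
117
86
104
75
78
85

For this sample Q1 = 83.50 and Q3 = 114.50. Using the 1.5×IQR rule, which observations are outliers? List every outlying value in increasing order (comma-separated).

IQR = Q3 − Q1 = 114.50 − 83.50 = 31.00.
Lower fence = Q1 − 1.5·IQR = 83.50 − 46.50 = 37.00.
Upper fence = Q3 + 1.5·IQR = 114.50 + 46.50 = 161.00.
171 > 161.00 → outlier.
219 > 161.00 → outlier.
All remaining values lie within [37.00, 161.00].

171, 219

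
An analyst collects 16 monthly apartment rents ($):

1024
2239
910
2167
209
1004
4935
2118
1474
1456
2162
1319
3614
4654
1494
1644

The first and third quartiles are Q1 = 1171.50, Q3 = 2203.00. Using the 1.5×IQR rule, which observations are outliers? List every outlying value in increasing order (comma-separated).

IQR = Q3 − Q1 = 2203.00 − 1171.50 = 1031.50.
Lower fence = Q1 − 1.5·IQR = 1171.50 − 1547.25 = -375.75.
Upper fence = Q3 + 1.5·IQR = 2203.00 + 1547.25 = 3750.25.
4654 > 3750.25 → outlier.
4935 > 3750.25 → outlier.
All remaining values lie within [-375.75, 3750.25].

4654, 4935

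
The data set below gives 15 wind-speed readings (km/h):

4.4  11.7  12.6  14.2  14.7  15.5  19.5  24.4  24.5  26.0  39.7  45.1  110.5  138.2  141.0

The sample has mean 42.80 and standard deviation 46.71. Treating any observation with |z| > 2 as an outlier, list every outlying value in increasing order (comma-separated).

Cutoffs at x̄ ± 2s: 42.80 ± 2·46.71 = [-50.62, 136.22].
138.2: z = 2.04, |z| > 2 → outlier.
141.0: z = 2.10, |z| > 2 → outlier.
Every other value lies within [-50.62, 136.22].

138.2, 141.0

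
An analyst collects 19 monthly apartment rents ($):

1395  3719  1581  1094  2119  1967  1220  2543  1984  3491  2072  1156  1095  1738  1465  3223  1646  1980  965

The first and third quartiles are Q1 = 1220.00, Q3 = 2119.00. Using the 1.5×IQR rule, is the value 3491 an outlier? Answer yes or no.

yes

IQR = Q3 − Q1 = 2119.00 − 1220.00 = 899.00.
Lower fence = Q1 − 1.5·IQR = 1220.00 − 1348.50 = -128.50.
Upper fence = Q3 + 1.5·IQR = 2119.00 + 1348.50 = 3467.50.
3491 lies above the upper fence.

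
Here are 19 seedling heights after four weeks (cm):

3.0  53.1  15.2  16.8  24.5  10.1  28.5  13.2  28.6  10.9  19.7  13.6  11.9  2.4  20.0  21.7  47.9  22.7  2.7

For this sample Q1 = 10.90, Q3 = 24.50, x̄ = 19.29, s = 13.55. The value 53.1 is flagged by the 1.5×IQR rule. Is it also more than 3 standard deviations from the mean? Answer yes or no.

z = (53.1 − 19.29) / 13.55 = 2.50.
|z| = 2.50 ≤ 3.

no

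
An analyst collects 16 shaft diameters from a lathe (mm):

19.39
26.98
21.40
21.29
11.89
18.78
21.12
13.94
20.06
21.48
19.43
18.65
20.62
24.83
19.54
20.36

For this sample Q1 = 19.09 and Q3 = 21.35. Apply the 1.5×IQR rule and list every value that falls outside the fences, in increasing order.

11.89, 13.94, 24.83, 26.98

IQR = Q3 − Q1 = 21.35 − 19.09 = 2.26.
Lower fence = Q1 − 1.5·IQR = 19.09 − 3.39 = 15.70.
Upper fence = Q3 + 1.5·IQR = 21.35 + 3.39 = 24.74.
11.89 < 15.70 → outlier.
13.94 < 15.70 → outlier.
24.83 > 24.74 → outlier.
26.98 > 24.74 → outlier.
All remaining values lie within [15.70, 24.74].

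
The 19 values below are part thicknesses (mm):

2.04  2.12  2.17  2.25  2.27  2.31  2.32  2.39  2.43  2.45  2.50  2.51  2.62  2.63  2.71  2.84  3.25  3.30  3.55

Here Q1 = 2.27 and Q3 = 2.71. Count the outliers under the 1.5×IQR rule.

1

IQR = 0.44; fences at 2.27 − 0.66 = 1.61 and 2.71 + 0.66 = 3.37.
Outside the cutoffs: 3.55.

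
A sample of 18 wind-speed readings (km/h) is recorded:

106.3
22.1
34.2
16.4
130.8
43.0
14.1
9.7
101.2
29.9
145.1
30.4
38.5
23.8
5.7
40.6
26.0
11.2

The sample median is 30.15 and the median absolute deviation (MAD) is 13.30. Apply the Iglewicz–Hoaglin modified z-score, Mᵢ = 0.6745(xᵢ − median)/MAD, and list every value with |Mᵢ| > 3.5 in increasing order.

|Mᵢ| > 3.5 ⇔ |xᵢ − 30.15| > 3.5·13.30/0.6745 = 69.01.
So outliers lie outside [-38.86, 99.16].
101.2: M = 3.60 → outlier.
106.3: M = 3.86 → outlier.
130.8: M = 5.10 → outlier.
145.1: M = 5.83 → outlier.

101.2, 106.3, 130.8, 145.1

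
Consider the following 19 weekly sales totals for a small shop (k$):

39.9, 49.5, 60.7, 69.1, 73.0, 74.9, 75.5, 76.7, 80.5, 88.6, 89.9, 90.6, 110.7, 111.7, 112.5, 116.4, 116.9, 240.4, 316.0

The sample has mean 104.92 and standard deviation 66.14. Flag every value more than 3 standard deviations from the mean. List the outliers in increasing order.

316.0

Cutoffs at x̄ ± 3s: 104.92 ± 3·66.14 = [-93.50, 303.34].
316.0: z = 3.19, |z| > 3 → outlier.
Every other value lies within [-93.50, 303.34].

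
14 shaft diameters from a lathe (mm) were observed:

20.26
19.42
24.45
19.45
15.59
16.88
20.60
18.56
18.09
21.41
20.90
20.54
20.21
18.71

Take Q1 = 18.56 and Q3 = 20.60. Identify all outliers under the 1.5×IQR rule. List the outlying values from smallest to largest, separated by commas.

24.45

IQR = Q3 − Q1 = 20.60 − 18.56 = 2.04.
Lower fence = Q1 − 1.5·IQR = 18.56 − 3.06 = 15.50.
Upper fence = Q3 + 1.5·IQR = 20.60 + 3.06 = 23.66.
24.45 > 23.66 → outlier.
All remaining values lie within [15.50, 23.66].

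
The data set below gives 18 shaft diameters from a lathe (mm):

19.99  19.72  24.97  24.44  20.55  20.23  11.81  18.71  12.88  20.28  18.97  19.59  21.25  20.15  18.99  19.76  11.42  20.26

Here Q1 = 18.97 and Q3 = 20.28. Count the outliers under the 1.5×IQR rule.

IQR = 1.31; fences at 18.97 − 1.965 = 17.005 and 20.28 + 1.965 = 22.245.
Outside the cutoffs: 11.42, 11.81, 12.88, 24.44, 24.97.

5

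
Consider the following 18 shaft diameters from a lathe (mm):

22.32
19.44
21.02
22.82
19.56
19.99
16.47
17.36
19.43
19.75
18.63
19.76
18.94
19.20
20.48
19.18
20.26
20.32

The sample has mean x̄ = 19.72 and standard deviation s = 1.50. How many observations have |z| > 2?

Cutoffs: x̄ ± 2s = [16.72, 22.72].
Outside the cutoffs: 16.47, 22.82.

2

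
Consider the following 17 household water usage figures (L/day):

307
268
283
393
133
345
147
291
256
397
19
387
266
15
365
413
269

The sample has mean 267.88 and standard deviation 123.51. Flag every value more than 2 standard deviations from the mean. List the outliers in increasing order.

15, 19

Cutoffs at x̄ ± 2s: 267.88 ± 2·123.51 = [20.86, 514.90].
15: z = -2.05, |z| > 2 → outlier.
19: z = -2.02, |z| > 2 → outlier.
Every other value lies within [20.86, 514.90].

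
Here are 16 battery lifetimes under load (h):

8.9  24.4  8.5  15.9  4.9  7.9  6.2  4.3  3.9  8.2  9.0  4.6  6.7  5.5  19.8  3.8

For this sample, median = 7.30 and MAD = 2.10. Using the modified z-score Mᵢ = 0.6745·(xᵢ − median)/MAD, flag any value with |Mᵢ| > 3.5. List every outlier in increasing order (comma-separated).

|Mᵢ| > 3.5 ⇔ |xᵢ − 7.30| > 3.5·2.10/0.6745 = 10.90.
So outliers lie outside [-3.60, 18.20].
19.8: M = 4.01 → outlier.
24.4: M = 5.49 → outlier.

19.8, 24.4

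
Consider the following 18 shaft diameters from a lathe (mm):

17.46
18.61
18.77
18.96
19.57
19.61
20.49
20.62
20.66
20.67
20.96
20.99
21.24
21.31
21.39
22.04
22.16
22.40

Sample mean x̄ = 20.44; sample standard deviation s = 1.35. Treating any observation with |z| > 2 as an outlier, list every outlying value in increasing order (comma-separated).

17.46

Cutoffs at x̄ ± 2s: 20.44 ± 2·1.35 = [17.74, 23.14].
17.46: z = -2.21, |z| > 2 → outlier.
Every other value lies within [17.74, 23.14].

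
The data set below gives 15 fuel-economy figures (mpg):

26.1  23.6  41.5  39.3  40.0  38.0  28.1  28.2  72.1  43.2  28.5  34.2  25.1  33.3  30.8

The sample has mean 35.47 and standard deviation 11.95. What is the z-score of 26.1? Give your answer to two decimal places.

z = (26.1 − 35.47) / 11.95 = -0.78.

-0.78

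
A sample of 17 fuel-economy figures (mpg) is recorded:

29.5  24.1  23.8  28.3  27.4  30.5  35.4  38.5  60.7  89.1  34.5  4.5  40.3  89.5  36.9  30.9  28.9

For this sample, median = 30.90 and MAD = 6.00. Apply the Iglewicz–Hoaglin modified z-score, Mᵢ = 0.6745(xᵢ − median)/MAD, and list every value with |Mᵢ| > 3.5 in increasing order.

|Mᵢ| > 3.5 ⇔ |xᵢ − 30.90| > 3.5·6.00/0.6745 = 31.13.
So outliers lie outside [-0.23, 62.03].
89.1: M = 6.54 → outlier.
89.5: M = 6.59 → outlier.

89.1, 89.5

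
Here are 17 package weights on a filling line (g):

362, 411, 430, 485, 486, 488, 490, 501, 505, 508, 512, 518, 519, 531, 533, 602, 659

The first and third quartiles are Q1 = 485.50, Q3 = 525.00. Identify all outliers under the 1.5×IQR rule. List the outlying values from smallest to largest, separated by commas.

IQR = Q3 − Q1 = 525.00 − 485.50 = 39.50.
Lower fence = Q1 − 1.5·IQR = 485.50 − 59.25 = 426.25.
Upper fence = Q3 + 1.5·IQR = 525.00 + 59.25 = 584.25.
362 < 426.25 → outlier.
411 < 426.25 → outlier.
602 > 584.25 → outlier.
659 > 584.25 → outlier.
All remaining values lie within [426.25, 584.25].

362, 411, 602, 659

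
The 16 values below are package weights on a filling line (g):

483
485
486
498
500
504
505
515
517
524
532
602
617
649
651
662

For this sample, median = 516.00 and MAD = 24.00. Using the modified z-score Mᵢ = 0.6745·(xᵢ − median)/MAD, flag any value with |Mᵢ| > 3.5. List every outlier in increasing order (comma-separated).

649, 651, 662

|Mᵢ| > 3.5 ⇔ |xᵢ − 516.00| > 3.5·24.00/0.6745 = 124.54.
So outliers lie outside [391.46, 640.54].
649: M = 3.74 → outlier.
651: M = 3.79 → outlier.
662: M = 4.10 → outlier.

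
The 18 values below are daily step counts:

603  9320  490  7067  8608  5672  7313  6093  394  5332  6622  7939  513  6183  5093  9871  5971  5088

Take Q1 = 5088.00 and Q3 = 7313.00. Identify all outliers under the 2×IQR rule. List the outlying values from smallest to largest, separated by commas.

394, 490, 513, 603

IQR = Q3 − Q1 = 7313.00 − 5088.00 = 2225.00.
Lower fence = Q1 − 2·IQR = 5088.00 − 4450.00 = 638.00.
Upper fence = Q3 + 2·IQR = 7313.00 + 4450.00 = 11763.00.
394 < 638.00 → outlier.
490 < 638.00 → outlier.
513 < 638.00 → outlier.
603 < 638.00 → outlier.
All remaining values lie within [638.00, 11763.00].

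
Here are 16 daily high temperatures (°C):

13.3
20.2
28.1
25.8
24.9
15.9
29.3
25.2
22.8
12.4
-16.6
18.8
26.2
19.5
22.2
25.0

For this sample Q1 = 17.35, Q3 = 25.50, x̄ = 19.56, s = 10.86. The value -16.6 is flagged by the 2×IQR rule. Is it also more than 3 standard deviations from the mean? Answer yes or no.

z = (-16.6 − 19.56) / 10.86 = -3.33.
|z| = 3.33 > 3.

yes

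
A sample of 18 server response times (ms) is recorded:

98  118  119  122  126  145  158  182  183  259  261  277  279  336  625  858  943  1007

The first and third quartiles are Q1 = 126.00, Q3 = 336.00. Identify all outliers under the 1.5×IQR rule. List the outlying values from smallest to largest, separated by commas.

858, 943, 1007

IQR = Q3 − Q1 = 336.00 − 126.00 = 210.00.
Lower fence = Q1 − 1.5·IQR = 126.00 − 315.00 = -189.00.
Upper fence = Q3 + 1.5·IQR = 336.00 + 315.00 = 651.00.
858 > 651.00 → outlier.
943 > 651.00 → outlier.
1007 > 651.00 → outlier.
All remaining values lie within [-189.00, 651.00].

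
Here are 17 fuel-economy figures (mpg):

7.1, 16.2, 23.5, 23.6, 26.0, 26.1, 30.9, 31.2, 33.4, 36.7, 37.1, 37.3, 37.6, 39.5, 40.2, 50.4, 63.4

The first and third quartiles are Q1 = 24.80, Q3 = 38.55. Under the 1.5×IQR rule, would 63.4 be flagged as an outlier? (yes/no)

IQR = Q3 − Q1 = 38.55 − 24.80 = 13.75.
Lower fence = Q1 − 1.5·IQR = 24.80 − 20.625 = 4.175.
Upper fence = Q3 + 1.5·IQR = 38.55 + 20.625 = 59.175.
63.4 lies above the upper fence.

yes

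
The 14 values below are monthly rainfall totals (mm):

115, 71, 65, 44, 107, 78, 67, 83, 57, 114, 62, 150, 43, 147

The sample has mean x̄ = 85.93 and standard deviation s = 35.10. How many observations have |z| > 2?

Cutoffs: x̄ ± 2s = [15.73, 156.13].
Every value lies within the cutoffs.

0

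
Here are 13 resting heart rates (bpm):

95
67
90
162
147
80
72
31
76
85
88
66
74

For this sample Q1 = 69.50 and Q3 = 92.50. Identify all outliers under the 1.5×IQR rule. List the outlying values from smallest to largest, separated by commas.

31, 147, 162

IQR = Q3 − Q1 = 92.50 − 69.50 = 23.00.
Lower fence = Q1 − 1.5·IQR = 69.50 − 34.50 = 35.00.
Upper fence = Q3 + 1.5·IQR = 92.50 + 34.50 = 127.00.
31 < 35.00 → outlier.
147 > 127.00 → outlier.
162 > 127.00 → outlier.
All remaining values lie within [35.00, 127.00].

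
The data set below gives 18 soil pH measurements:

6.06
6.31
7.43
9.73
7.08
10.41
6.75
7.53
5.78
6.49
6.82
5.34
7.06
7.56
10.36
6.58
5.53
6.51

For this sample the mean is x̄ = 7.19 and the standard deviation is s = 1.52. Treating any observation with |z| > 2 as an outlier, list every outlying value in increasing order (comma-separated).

10.36, 10.41

Cutoffs at x̄ ± 2s: 7.19 ± 2·1.52 = [4.15, 10.23].
10.36: z = 2.09, |z| > 2 → outlier.
10.41: z = 2.12, |z| > 2 → outlier.
Every other value lies within [4.15, 10.23].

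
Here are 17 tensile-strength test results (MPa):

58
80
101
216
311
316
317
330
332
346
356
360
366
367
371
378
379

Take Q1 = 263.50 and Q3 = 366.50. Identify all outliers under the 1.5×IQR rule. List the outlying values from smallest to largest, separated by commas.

IQR = Q3 − Q1 = 366.50 − 263.50 = 103.00.
Lower fence = Q1 − 1.5·IQR = 263.50 − 154.50 = 109.00.
Upper fence = Q3 + 1.5·IQR = 366.50 + 154.50 = 521.00.
58 < 109.00 → outlier.
80 < 109.00 → outlier.
101 < 109.00 → outlier.
All remaining values lie within [109.00, 521.00].

58, 80, 101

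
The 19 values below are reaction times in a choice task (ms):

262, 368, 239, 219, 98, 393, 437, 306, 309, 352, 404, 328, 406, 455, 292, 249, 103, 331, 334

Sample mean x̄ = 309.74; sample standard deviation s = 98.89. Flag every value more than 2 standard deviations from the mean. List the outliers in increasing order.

98, 103

Cutoffs at x̄ ± 2s: 309.74 ± 2·98.89 = [111.96, 507.52].
98: z = -2.14, |z| > 2 → outlier.
103: z = -2.09, |z| > 2 → outlier.
Every other value lies within [111.96, 507.52].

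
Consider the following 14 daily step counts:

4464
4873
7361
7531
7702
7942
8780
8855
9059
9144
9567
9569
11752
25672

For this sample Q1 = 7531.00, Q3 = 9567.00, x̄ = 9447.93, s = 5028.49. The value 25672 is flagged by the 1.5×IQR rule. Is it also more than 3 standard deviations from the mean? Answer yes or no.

yes

z = (25672 − 9447.93) / 5028.49 = 3.23.
|z| = 3.23 > 3.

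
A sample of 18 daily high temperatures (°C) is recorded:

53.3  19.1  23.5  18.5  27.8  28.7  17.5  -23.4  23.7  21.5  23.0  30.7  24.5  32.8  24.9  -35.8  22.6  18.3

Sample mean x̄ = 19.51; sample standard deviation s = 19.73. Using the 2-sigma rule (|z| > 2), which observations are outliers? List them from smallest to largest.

-35.8, -23.4

Cutoffs at x̄ ± 2s: 19.51 ± 2·19.73 = [-19.95, 58.97].
-35.8: z = -2.80, |z| > 2 → outlier.
-23.4: z = -2.17, |z| > 2 → outlier.
Every other value lies within [-19.95, 58.97].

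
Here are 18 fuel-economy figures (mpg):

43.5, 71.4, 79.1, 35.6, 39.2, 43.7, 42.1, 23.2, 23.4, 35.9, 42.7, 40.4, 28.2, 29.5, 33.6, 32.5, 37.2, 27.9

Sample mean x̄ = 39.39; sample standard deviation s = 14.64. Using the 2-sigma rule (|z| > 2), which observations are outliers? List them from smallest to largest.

Cutoffs at x̄ ± 2s: 39.39 ± 2·14.64 = [10.11, 68.67].
71.4: z = 2.19, |z| > 2 → outlier.
79.1: z = 2.71, |z| > 2 → outlier.
Every other value lies within [10.11, 68.67].

71.4, 79.1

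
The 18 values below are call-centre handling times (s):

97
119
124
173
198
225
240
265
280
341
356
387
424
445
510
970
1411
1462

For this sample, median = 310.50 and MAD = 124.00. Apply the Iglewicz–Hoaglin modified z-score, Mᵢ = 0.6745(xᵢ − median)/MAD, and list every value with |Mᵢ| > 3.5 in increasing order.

970, 1411, 1462

|Mᵢ| > 3.5 ⇔ |xᵢ − 310.50| > 3.5·124.00/0.6745 = 643.44.
So outliers lie outside [-332.94, 953.94].
970: M = 3.59 → outlier.
1411: M = 5.99 → outlier.
1462: M = 6.26 → outlier.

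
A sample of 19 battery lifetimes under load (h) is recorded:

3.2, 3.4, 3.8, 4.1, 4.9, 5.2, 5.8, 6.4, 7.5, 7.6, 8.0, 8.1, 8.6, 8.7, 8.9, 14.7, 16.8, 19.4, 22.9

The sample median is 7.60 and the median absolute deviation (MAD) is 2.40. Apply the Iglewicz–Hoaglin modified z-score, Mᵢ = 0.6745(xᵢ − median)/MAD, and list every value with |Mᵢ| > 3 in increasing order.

19.4, 22.9

|Mᵢ| > 3 ⇔ |xᵢ − 7.60| > 3·2.40/0.6745 = 10.67.
So outliers lie outside [-3.07, 18.27].
19.4: M = 3.32 → outlier.
22.9: M = 4.30 → outlier.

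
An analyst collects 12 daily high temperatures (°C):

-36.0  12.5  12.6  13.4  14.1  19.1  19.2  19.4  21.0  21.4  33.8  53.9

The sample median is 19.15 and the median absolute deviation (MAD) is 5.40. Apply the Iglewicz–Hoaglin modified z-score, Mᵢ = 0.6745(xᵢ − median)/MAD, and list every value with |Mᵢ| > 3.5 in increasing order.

|Mᵢ| > 3.5 ⇔ |xᵢ − 19.15| > 3.5·5.40/0.6745 = 28.02.
So outliers lie outside [-8.87, 47.17].
-36.0: M = -6.89 → outlier.
53.9: M = 4.34 → outlier.

-36.0, 53.9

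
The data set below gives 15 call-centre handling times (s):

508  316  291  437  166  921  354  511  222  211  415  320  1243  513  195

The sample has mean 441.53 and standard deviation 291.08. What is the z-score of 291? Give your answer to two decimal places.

z = (291 − 441.53) / 291.08 = -0.52.

-0.52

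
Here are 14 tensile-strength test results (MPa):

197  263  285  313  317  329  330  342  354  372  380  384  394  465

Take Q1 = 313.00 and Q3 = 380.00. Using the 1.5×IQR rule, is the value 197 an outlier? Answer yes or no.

yes

IQR = Q3 − Q1 = 380.00 − 313.00 = 67.00.
Lower fence = Q1 − 1.5·IQR = 313.00 − 100.50 = 212.50.
Upper fence = Q3 + 1.5·IQR = 380.00 + 100.50 = 480.50.
197 lies below the lower fence.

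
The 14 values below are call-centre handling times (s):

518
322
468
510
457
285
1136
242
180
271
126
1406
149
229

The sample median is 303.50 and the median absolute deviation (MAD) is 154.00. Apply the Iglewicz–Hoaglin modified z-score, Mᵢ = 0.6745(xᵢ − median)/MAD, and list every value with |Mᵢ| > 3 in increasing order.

1136, 1406

|Mᵢ| > 3 ⇔ |xᵢ − 303.50| > 3·154.00/0.6745 = 684.95.
So outliers lie outside [-381.45, 988.45].
1136: M = 3.65 → outlier.
1406: M = 4.83 → outlier.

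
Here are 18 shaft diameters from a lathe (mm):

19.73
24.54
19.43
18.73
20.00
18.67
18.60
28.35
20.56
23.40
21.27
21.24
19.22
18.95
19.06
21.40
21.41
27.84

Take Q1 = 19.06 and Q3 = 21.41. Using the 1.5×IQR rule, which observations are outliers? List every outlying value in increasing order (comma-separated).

IQR = Q3 − Q1 = 21.41 − 19.06 = 2.35.
Lower fence = Q1 − 1.5·IQR = 19.06 − 3.525 = 15.535.
Upper fence = Q3 + 1.5·IQR = 21.41 + 3.525 = 24.935.
27.84 > 24.935 → outlier.
28.35 > 24.935 → outlier.
All remaining values lie within [15.535, 24.935].

27.84, 28.35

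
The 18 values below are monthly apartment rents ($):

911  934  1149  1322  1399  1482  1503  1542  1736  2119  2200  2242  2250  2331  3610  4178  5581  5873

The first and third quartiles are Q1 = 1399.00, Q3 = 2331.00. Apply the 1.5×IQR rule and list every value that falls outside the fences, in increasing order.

4178, 5581, 5873

IQR = Q3 − Q1 = 2331.00 − 1399.00 = 932.00.
Lower fence = Q1 − 1.5·IQR = 1399.00 − 1398.00 = 1.00.
Upper fence = Q3 + 1.5·IQR = 2331.00 + 1398.00 = 3729.00.
4178 > 3729.00 → outlier.
5581 > 3729.00 → outlier.
5873 > 3729.00 → outlier.
All remaining values lie within [1.00, 3729.00].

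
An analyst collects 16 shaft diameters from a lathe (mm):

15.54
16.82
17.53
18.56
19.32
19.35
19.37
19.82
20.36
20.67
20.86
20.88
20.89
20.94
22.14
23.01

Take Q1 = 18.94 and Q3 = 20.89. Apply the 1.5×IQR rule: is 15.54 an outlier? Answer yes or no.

yes

IQR = Q3 − Q1 = 20.89 − 18.94 = 1.95.
Lower fence = Q1 − 1.5·IQR = 18.94 − 2.925 = 16.015.
Upper fence = Q3 + 1.5·IQR = 20.89 + 2.925 = 23.815.
15.54 lies below the lower fence.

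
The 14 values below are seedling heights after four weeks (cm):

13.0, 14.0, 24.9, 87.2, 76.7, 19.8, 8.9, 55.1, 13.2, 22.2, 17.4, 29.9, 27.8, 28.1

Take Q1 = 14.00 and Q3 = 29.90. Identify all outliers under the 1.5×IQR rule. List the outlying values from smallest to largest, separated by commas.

IQR = Q3 − Q1 = 29.90 − 14.00 = 15.90.
Lower fence = Q1 − 1.5·IQR = 14.00 − 23.85 = -9.85.
Upper fence = Q3 + 1.5·IQR = 29.90 + 23.85 = 53.75.
55.1 > 53.75 → outlier.
76.7 > 53.75 → outlier.
87.2 > 53.75 → outlier.
All remaining values lie within [-9.85, 53.75].

55.1, 76.7, 87.2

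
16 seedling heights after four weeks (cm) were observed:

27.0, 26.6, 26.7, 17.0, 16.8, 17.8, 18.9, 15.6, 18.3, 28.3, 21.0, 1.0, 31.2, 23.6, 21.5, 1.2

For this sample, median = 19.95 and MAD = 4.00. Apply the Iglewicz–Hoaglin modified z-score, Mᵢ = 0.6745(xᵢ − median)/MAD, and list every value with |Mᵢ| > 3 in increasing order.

|Mᵢ| > 3 ⇔ |xᵢ − 19.95| > 3·4.00/0.6745 = 17.79.
So outliers lie outside [2.16, 37.74].
1.0: M = -3.20 → outlier.
1.2: M = -3.16 → outlier.

1.0, 1.2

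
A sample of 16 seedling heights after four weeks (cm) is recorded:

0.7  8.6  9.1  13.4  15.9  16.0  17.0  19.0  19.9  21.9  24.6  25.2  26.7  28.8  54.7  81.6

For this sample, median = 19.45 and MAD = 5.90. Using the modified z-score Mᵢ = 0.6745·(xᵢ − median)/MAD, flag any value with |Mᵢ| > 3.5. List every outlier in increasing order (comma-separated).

54.7, 81.6

|Mᵢ| > 3.5 ⇔ |xᵢ − 19.45| > 3.5·5.90/0.6745 = 30.62.
So outliers lie outside [-11.17, 50.07].
54.7: M = 4.03 → outlier.
81.6: M = 7.11 → outlier.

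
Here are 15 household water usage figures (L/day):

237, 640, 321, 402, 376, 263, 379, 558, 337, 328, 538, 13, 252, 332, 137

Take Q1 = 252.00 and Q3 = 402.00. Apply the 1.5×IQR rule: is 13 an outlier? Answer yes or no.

IQR = Q3 − Q1 = 402.00 − 252.00 = 150.00.
Lower fence = Q1 − 1.5·IQR = 252.00 − 225.00 = 27.00.
Upper fence = Q3 + 1.5·IQR = 402.00 + 225.00 = 627.00.
13 lies below the lower fence.

yes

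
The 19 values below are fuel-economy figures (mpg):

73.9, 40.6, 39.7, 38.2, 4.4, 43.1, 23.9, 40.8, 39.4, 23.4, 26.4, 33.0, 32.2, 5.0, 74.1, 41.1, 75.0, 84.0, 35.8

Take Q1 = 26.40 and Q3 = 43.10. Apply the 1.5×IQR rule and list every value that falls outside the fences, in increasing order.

IQR = Q3 − Q1 = 43.10 − 26.40 = 16.70.
Lower fence = Q1 − 1.5·IQR = 26.40 − 25.05 = 1.35.
Upper fence = Q3 + 1.5·IQR = 43.10 + 25.05 = 68.15.
73.9 > 68.15 → outlier.
74.1 > 68.15 → outlier.
75.0 > 68.15 → outlier.
84.0 > 68.15 → outlier.
All remaining values lie within [1.35, 68.15].

73.9, 74.1, 75.0, 84.0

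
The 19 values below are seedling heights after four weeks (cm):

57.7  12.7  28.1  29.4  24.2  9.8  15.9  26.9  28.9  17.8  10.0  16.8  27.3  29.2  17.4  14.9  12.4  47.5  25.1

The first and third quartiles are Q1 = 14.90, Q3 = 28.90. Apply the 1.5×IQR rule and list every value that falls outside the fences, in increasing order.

IQR = Q3 − Q1 = 28.90 − 14.90 = 14.00.
Lower fence = Q1 − 1.5·IQR = 14.90 − 21.00 = -6.10.
Upper fence = Q3 + 1.5·IQR = 28.90 + 21.00 = 49.90.
57.7 > 49.90 → outlier.
All remaining values lie within [-6.10, 49.90].

57.7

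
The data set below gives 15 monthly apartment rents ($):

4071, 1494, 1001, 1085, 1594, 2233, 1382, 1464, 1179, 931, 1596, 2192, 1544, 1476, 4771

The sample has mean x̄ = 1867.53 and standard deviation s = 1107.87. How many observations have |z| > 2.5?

1

Cutoffs: x̄ ± 2.5s = [-902.145, 4637.205].
Outside the cutoffs: 4771.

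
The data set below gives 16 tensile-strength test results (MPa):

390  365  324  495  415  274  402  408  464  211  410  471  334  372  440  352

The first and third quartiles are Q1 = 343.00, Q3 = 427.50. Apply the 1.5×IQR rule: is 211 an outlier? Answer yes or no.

yes

IQR = Q3 − Q1 = 427.50 − 343.00 = 84.50.
Lower fence = Q1 − 1.5·IQR = 343.00 − 126.75 = 216.25.
Upper fence = Q3 + 1.5·IQR = 427.50 + 126.75 = 554.25.
211 lies below the lower fence.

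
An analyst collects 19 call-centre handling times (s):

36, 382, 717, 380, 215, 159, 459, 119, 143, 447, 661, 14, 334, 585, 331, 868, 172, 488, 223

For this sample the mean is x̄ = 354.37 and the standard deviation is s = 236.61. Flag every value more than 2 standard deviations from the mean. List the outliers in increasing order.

Cutoffs at x̄ ± 2s: 354.37 ± 2·236.61 = [-118.85, 827.59].
868: z = 2.17, |z| > 2 → outlier.
Every other value lies within [-118.85, 827.59].

868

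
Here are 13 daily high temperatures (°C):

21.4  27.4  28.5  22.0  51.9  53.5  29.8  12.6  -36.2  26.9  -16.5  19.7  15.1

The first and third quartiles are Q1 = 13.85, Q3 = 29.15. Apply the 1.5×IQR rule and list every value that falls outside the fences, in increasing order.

-36.2, -16.5, 53.5

IQR = Q3 − Q1 = 29.15 − 13.85 = 15.30.
Lower fence = Q1 − 1.5·IQR = 13.85 − 22.95 = -9.10.
Upper fence = Q3 + 1.5·IQR = 29.15 + 22.95 = 52.10.
-36.2 < -9.10 → outlier.
-16.5 < -9.10 → outlier.
53.5 > 52.10 → outlier.
All remaining values lie within [-9.10, 52.10].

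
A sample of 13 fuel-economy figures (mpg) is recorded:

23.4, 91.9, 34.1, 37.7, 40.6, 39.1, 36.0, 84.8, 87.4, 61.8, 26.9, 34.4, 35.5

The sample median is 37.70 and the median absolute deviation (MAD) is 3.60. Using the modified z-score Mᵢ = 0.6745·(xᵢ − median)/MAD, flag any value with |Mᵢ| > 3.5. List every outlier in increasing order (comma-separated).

61.8, 84.8, 87.4, 91.9

|Mᵢ| > 3.5 ⇔ |xᵢ − 37.70| > 3.5·3.60/0.6745 = 18.68.
So outliers lie outside [19.02, 56.38].
61.8: M = 4.52 → outlier.
84.8: M = 8.82 → outlier.
87.4: M = 9.31 → outlier.
91.9: M = 10.15 → outlier.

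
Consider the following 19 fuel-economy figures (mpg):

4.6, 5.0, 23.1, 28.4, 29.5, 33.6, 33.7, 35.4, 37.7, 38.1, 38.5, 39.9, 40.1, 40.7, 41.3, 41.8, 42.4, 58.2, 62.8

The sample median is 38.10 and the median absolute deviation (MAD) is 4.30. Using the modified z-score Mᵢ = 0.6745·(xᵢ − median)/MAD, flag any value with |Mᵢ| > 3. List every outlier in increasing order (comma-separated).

|Mᵢ| > 3 ⇔ |xᵢ − 38.10| > 3·4.30/0.6745 = 19.13.
So outliers lie outside [18.97, 57.23].
4.6: M = -5.25 → outlier.
5.0: M = -5.19 → outlier.
58.2: M = 3.15 → outlier.
62.8: M = 3.87 → outlier.

4.6, 5.0, 58.2, 62.8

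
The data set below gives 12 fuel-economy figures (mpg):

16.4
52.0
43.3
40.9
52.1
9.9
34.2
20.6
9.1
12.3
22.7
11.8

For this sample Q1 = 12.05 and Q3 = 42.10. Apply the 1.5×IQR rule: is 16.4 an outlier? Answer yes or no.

no

IQR = Q3 − Q1 = 42.10 − 12.05 = 30.05.
Lower fence = Q1 − 1.5·IQR = 12.05 − 45.075 = -33.025.
Upper fence = Q3 + 1.5·IQR = 42.10 + 45.075 = 87.175.
16.4 lies within [-33.025, 87.175].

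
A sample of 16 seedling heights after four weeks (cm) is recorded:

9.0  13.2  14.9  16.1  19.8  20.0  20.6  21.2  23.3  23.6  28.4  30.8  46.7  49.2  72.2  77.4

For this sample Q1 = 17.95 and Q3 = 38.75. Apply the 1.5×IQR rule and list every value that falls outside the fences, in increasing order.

72.2, 77.4

IQR = Q3 − Q1 = 38.75 − 17.95 = 20.80.
Lower fence = Q1 − 1.5·IQR = 17.95 − 31.20 = -13.25.
Upper fence = Q3 + 1.5·IQR = 38.75 + 31.20 = 69.95.
72.2 > 69.95 → outlier.
77.4 > 69.95 → outlier.
All remaining values lie within [-13.25, 69.95].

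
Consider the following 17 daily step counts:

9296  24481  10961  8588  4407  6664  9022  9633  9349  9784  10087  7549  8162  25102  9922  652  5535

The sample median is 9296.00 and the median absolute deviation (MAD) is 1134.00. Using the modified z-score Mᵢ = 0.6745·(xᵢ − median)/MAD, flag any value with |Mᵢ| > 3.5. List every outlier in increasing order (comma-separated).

652, 24481, 25102

|Mᵢ| > 3.5 ⇔ |xᵢ − 9296.00| > 3.5·1134.00/0.6745 = 5884.36.
So outliers lie outside [3411.64, 15180.36].
652: M = -5.14 → outlier.
24481: M = 9.03 → outlier.
25102: M = 9.40 → outlier.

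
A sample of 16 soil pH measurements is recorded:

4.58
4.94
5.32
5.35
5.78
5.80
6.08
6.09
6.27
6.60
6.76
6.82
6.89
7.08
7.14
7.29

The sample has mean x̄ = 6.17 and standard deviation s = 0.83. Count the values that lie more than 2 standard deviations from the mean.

0

Cutoffs: x̄ ± 2s = [4.51, 7.83].
Every value lies within the cutoffs.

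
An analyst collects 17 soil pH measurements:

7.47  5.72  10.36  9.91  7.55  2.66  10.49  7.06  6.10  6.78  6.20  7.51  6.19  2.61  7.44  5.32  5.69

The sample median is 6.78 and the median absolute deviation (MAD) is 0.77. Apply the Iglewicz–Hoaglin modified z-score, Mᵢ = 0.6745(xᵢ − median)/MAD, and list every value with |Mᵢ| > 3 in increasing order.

2.61, 2.66, 10.36, 10.49

|Mᵢ| > 3 ⇔ |xᵢ − 6.78| > 3·0.77/0.6745 = 3.42.
So outliers lie outside [3.36, 10.20].
2.61: M = -3.65 → outlier.
2.66: M = -3.61 → outlier.
10.36: M = 3.14 → outlier.
10.49: M = 3.25 → outlier.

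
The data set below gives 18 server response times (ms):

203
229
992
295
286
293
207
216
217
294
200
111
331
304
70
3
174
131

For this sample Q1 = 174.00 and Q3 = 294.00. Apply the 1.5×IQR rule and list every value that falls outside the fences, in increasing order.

IQR = Q3 − Q1 = 294.00 − 174.00 = 120.00.
Lower fence = Q1 − 1.5·IQR = 174.00 − 180.00 = -6.00.
Upper fence = Q3 + 1.5·IQR = 294.00 + 180.00 = 474.00.
992 > 474.00 → outlier.
All remaining values lie within [-6.00, 474.00].

992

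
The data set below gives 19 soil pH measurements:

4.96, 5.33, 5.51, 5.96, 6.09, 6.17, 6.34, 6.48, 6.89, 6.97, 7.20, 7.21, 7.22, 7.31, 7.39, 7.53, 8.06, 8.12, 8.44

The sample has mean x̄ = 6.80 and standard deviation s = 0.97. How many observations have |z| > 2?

Cutoffs: x̄ ± 2s = [4.86, 8.74].
Every value lies within the cutoffs.

0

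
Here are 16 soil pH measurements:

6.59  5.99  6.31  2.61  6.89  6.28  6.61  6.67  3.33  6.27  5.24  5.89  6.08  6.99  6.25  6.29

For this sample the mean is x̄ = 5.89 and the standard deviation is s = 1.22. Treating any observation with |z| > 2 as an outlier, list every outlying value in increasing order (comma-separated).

Cutoffs at x̄ ± 2s: 5.89 ± 2·1.22 = [3.45, 8.33].
2.61: z = -2.69, |z| > 2 → outlier.
3.33: z = -2.10, |z| > 2 → outlier.
Every other value lies within [3.45, 8.33].

2.61, 3.33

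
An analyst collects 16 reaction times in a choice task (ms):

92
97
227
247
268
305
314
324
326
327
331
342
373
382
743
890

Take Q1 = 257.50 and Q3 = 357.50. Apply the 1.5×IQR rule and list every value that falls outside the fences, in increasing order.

92, 97, 743, 890

IQR = Q3 − Q1 = 357.50 − 257.50 = 100.00.
Lower fence = Q1 − 1.5·IQR = 257.50 − 150.00 = 107.50.
Upper fence = Q3 + 1.5·IQR = 357.50 + 150.00 = 507.50.
92 < 107.50 → outlier.
97 < 107.50 → outlier.
743 > 507.50 → outlier.
890 > 507.50 → outlier.
All remaining values lie within [107.50, 507.50].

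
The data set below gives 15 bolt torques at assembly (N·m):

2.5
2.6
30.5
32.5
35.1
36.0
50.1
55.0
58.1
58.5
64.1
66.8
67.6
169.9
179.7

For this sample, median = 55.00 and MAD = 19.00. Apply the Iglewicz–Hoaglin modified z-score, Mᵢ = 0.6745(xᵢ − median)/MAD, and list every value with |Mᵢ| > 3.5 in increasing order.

169.9, 179.7

|Mᵢ| > 3.5 ⇔ |xᵢ − 55.00| > 3.5·19.00/0.6745 = 98.59.
So outliers lie outside [-43.59, 153.59].
169.9: M = 4.08 → outlier.
179.7: M = 4.43 → outlier.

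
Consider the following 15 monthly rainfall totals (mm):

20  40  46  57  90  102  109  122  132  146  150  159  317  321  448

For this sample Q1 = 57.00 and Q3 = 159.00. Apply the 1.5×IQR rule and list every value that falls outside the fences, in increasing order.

317, 321, 448

IQR = Q3 − Q1 = 159.00 − 57.00 = 102.00.
Lower fence = Q1 − 1.5·IQR = 57.00 − 153.00 = -96.00.
Upper fence = Q3 + 1.5·IQR = 159.00 + 153.00 = 312.00.
317 > 312.00 → outlier.
321 > 312.00 → outlier.
448 > 312.00 → outlier.
All remaining values lie within [-96.00, 312.00].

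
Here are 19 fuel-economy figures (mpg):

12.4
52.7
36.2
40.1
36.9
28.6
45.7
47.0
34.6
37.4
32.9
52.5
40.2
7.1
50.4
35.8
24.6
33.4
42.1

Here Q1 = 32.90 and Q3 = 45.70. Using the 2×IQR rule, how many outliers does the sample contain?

IQR = 12.80; fences at 32.90 − 25.60 = 7.30 and 45.70 + 25.60 = 71.30.
Outside the cutoffs: 7.1.

1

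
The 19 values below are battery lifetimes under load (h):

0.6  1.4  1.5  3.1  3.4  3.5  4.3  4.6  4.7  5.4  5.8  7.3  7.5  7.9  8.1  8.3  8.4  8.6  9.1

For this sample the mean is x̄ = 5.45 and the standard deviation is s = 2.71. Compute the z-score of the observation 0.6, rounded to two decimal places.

z = (0.6 − 5.45) / 2.71 = -1.79.

-1.79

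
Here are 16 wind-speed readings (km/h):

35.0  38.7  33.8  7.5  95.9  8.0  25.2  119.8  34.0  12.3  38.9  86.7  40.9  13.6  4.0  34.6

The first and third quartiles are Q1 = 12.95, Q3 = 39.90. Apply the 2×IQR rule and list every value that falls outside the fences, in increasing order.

IQR = Q3 − Q1 = 39.90 − 12.95 = 26.95.
Lower fence = Q1 − 2·IQR = 12.95 − 53.90 = -40.95.
Upper fence = Q3 + 2·IQR = 39.90 + 53.90 = 93.80.
95.9 > 93.80 → outlier.
119.8 > 93.80 → outlier.
All remaining values lie within [-40.95, 93.80].

95.9, 119.8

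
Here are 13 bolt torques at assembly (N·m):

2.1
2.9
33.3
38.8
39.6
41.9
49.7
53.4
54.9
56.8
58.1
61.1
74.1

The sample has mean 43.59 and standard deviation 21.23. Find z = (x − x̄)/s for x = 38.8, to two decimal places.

-0.23

z = (38.8 − 43.59) / 21.23 = -0.23.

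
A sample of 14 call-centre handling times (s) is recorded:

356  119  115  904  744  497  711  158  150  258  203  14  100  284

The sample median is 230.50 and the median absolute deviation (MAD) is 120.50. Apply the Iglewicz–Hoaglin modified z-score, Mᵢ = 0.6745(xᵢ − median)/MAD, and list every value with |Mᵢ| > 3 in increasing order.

904

|Mᵢ| > 3 ⇔ |xᵢ − 230.50| > 3·120.50/0.6745 = 535.95.
So outliers lie outside [-305.45, 766.45].
904: M = 3.77 → outlier.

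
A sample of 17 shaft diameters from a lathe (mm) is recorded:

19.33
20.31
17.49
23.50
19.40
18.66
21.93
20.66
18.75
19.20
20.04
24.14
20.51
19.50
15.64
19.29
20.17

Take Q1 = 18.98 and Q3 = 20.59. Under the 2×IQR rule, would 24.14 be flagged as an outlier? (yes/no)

yes

IQR = Q3 − Q1 = 20.59 − 18.98 = 1.61.
Lower fence = Q1 − 2·IQR = 18.98 − 3.22 = 15.76.
Upper fence = Q3 + 2·IQR = 20.59 + 3.22 = 23.81.
24.14 lies above the upper fence.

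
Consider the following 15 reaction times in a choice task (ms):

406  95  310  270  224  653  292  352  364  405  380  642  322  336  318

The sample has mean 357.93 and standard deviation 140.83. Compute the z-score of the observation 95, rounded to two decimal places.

z = (95 − 357.93) / 140.83 = -1.87.

-1.87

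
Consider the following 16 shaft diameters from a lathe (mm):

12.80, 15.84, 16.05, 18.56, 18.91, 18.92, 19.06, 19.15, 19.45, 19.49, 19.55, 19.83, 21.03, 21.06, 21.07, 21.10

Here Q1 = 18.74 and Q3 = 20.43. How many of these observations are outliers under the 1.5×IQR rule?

IQR = 1.69; fences at 18.74 − 2.535 = 16.205 and 20.43 + 2.535 = 22.965.
Outside the cutoffs: 12.80, 15.84, 16.05.

3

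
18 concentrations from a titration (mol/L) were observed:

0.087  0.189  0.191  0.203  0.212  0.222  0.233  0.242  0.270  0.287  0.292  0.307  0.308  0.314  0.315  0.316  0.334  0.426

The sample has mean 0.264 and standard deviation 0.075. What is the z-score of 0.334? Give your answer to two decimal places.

0.93

z = (0.334 − 0.264) / 0.075 = 0.93.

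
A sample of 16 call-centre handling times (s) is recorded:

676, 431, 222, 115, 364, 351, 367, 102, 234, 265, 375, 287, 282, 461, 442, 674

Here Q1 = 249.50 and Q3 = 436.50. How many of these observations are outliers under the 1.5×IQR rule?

IQR = 187.00; fences at 249.50 − 280.50 = -31.00 and 436.50 + 280.50 = 717.00.
Every value lies within the cutoffs.

0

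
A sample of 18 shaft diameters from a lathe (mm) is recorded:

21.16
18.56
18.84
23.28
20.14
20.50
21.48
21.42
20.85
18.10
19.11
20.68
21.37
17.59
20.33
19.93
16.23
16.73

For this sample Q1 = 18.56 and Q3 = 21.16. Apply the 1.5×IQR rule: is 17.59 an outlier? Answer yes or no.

IQR = Q3 − Q1 = 21.16 − 18.56 = 2.60.
Lower fence = Q1 − 1.5·IQR = 18.56 − 3.90 = 14.66.
Upper fence = Q3 + 1.5·IQR = 21.16 + 3.90 = 25.06.
17.59 lies within [14.66, 25.06].

no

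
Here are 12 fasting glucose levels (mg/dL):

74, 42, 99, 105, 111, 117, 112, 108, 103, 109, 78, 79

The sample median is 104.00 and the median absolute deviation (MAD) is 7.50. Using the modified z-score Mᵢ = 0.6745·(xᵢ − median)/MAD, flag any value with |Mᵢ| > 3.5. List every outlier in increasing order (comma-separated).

42

|Mᵢ| > 3.5 ⇔ |xᵢ − 104.00| > 3.5·7.50/0.6745 = 38.92.
So outliers lie outside [65.08, 142.92].
42: M = -5.58 → outlier.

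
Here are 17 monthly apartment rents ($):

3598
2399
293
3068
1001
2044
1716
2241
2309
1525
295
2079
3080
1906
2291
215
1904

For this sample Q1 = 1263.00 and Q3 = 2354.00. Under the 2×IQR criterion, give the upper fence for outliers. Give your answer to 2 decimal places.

IQR = Q3 − Q1 = 2354.00 − 1263.00 = 1091.00.
Lower fence = Q1 − 2·IQR = 1263.00 − 2182.00 = -919.00.
Upper fence = Q3 + 2·IQR = 2354.00 + 2182.00 = 4536.00.

4536.00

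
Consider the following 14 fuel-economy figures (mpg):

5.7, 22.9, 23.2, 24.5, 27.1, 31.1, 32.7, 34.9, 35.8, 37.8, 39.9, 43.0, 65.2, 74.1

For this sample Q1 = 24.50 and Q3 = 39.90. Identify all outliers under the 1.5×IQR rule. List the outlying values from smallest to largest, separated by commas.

IQR = Q3 − Q1 = 39.90 − 24.50 = 15.40.
Lower fence = Q1 − 1.5·IQR = 24.50 − 23.10 = 1.40.
Upper fence = Q3 + 1.5·IQR = 39.90 + 23.10 = 63.00.
65.2 > 63.00 → outlier.
74.1 > 63.00 → outlier.
All remaining values lie within [1.40, 63.00].

65.2, 74.1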